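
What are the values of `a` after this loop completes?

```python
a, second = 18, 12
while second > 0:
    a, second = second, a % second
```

GCD of 18 and 12
`a` takes the values: 18 → 12 → 6

Answer: 6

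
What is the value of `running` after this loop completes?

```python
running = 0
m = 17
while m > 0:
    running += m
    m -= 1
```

Sum 17 down to 1
`running` takes the values: 0 → 17 → 33 → 48 → 62 → 75 → 87 → 98 → 108 → 117 → 125 → 132 → 138 → 143 → 147 → 150 → 152 → 153

Answer: 153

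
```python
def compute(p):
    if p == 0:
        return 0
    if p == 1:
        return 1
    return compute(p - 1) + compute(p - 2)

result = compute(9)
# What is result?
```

Build up from base cases: compute(0)=0, compute(1)=1, compute(2)=1, compute(3)=2, compute(4)=3, compute(5)=5, compute(6)=8, ..., compute(9)=34

Answer: 34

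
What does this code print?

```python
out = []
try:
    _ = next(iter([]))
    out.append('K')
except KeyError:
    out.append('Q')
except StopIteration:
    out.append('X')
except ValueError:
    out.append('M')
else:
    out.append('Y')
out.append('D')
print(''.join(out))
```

Execution trace: 'X' (except StopIteration) → 'D' (after the try/except). Output: XD

Answer: XD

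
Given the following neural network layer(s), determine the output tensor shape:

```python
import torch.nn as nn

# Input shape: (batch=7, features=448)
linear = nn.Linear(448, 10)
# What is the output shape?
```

Input: (7, 448) -> Output: (7, 10)

Answer: (7, 10)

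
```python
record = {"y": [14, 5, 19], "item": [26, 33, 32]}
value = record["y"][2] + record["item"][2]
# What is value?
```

Trace:
`record = {"y": [14, 5, 19], "item": [26, 33, 32]}` → record = {'y': [14, 5, 19], 'item': [26, 33, 32]}
`value = record["y"][2] + record["item"][2]` → value = 51
So value = 51

Answer: 51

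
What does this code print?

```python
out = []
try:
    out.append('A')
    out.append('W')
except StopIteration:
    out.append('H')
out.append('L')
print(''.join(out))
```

Execution trace: 'A' (try body) → 'W' (try body, no exception) → 'L' (after the try/except). Output: AWL

Answer: AWL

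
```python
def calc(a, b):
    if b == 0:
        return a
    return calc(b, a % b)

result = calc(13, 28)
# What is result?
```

calc(13, 28) -> calc(28, 13) -> calc(13, 2) -> calc(2, 1) -> calc(1, 0) -> 1

Answer: 1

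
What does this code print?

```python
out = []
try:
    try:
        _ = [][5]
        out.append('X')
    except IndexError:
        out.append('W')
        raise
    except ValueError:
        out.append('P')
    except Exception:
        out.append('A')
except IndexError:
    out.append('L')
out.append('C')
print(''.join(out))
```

Execution trace: 'W' (inner except IndexError) → 'L' (outer except IndexError) → 'C' (after the try/except). Output: WLC

Answer: WLC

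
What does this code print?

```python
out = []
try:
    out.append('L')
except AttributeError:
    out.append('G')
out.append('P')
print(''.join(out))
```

Execution trace: 'L' (try body, no exception) → 'P' (after the try/except). Output: LP

Answer: LP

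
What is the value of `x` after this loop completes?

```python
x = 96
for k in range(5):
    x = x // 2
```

Halve 5 times: 96 // 2^5 = 3
`x` takes the values: 96 → 48 → 24 → 12 → 6 → 3

Answer: 3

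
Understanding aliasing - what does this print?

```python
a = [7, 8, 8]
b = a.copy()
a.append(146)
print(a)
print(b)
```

Key concept: list.copy() creates independent copy.
Step by step:
`a = [7, 8, 8]` → a = [7, 8, 8]
`b = a.copy()` → b = [7, 8, 8]
`a.append(146)` → a = [7, 8, 8, 146]
`print(a)` → prints [7, 8, 8, 146]
`print(b)` → prints [7, 8, 8]

Answer:
[7, 8, 8, 146]
[7, 8, 8]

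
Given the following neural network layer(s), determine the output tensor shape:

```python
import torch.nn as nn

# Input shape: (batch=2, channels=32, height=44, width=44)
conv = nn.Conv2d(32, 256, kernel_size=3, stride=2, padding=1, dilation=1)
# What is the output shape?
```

Input: (2, 32, 44, 44) -> Output: (2, 256, 22, 22)

Answer: (2, 256, 22, 22)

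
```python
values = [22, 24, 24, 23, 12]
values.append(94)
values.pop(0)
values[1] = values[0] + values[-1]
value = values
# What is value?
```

Trace:
`values = [22, 24, 24, 23, 12]` → values = [22, 24, 24, 23, 12]
`values.append(94)` → values = [22, 24, 24, 23, 12, 94]
`values.pop(0)` → values = [24, 24, 23, 12, 94]
`values[1] = values[0] + values[-1]` → values = [24, 118, 23, 12, 94]
`value = values` → value = [24, 118, 23, 12, 94]
So value = [24, 118, 23, 12, 94]

Answer: [24, 118, 23, 12, 94]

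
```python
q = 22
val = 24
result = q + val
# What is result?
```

Trace:
`q = 22` → q = 22
`val = 24` → val = 24
`result = q + val` → result = 46
So result = 46

Answer: 46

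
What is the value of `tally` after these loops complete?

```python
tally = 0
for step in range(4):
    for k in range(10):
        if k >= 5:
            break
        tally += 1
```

Inner breaks at 5, outer runs 4 times
`tally` takes the values: 0 → 1 → 2 → 3 → 4 → 5 → 6 → 7 → 8 → 9 → 10 → 11 → 12 → 13 → 14 → 15 → 16 → 17 → 18 → 19 → 20

Answer: 20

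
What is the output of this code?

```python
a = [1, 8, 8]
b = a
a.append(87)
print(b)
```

Key concept: basic list aliasing.
Step by step:
`a = [1, 8, 8]` → a = [1, 8, 8]
`b = a` → b = [1, 8, 8] (same object as a)
`a.append(87)` → a = [1, 8, 8, 87] (same object as b); b = [1, 8, 8, 87] (same object as a)
`print(b)` → prints [1, 8, 8, 87]

Answer: [1, 8, 8, 87]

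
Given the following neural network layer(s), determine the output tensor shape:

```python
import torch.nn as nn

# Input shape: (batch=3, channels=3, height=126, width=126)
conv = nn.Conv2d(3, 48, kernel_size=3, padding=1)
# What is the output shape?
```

Input: (3, 3, 126, 126) -> Output: (3, 48, 126, 126)

Answer: (3, 48, 126, 126)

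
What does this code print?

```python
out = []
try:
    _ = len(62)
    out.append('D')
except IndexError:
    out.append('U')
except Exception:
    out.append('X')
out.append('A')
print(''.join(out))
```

Execution trace: 'X' (except Exception) → 'A' (after the try/except). Output: XA

Answer: XA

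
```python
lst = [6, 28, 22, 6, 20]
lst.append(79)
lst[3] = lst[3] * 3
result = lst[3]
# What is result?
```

Trace:
`lst = [6, 28, 22, 6, 20]` → lst = [6, 28, 22, 6, 20]
`lst.append(79)` → lst = [6, 28, 22, 6, 20, 79]
`lst[3] = lst[3] * 3` → lst = [6, 28, 22, 18, 20, 79]
`result = lst[3]` → result = 18
So result = 18

Answer: 18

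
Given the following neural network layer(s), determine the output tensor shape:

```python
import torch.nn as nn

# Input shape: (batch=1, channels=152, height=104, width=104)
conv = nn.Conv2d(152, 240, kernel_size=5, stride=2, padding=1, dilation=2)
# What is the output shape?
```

Input: (1, 152, 104, 104) -> Output: (1, 240, 49, 49)

Answer: (1, 240, 49, 49)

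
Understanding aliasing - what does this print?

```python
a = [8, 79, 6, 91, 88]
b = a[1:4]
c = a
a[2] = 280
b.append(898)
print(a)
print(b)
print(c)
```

Key concept: slice vs alias.
Step by step:
`a = [8, 79, 6, 91, 88]` → a = [8, 79, 6, 91, 88]
`b = a[1:4]` → b = [79, 6, 91]
`c = a` → c = [8, 79, 6, 91, 88] (same object as a)
`a[2] = 280` → a = [8, 79, 280, 91, 88] (same object as c); c = [8, 79, 280, 91, 88] (same object as a)
`b.append(898)` → b = [79, 6, 91, 898]
`print(a)` → prints [8, 79, 280, 91, 88]
`print(b)` → prints [79, 6, 91, 898]
`print(c)` → prints [8, 79, 280, 91, 88]

Answer:
[8, 79, 280, 91, 88]
[79, 6, 91, 898]
[8, 79, 280, 91, 88]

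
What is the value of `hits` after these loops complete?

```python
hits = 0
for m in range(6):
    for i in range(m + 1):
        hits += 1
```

Triangle: 1 + 2 + ... + 6
`hits` takes the values: 0 → 1 → 2 → 3 → 4 → 5 → 6 → 7 → 8 → 9 → 10 → 11 → 12 → 13 → 14 → 15 → 16 → 17 → 18 → 19 → 20 → 21

Answer: 21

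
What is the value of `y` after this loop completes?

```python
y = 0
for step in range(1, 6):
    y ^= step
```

XOR of 1 to 5
`y` takes the values: 0 → 1 → 3 → 0 → 4 → 1

Answer: 1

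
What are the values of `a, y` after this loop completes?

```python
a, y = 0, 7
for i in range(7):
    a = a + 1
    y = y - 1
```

a goes 0→7, y goes 7→0
`a, y` takes the values: (0, 7) → (1, 7) → (1, 6) → (2, 6) → (2, 5) → (3, 5) → (3, 4) → (4, 4) → (4, 3) → (5, 3) → (5, 2) → (6, 2) → (6, 1) → (7, 1) → (7, 0)

Answer: 7, 0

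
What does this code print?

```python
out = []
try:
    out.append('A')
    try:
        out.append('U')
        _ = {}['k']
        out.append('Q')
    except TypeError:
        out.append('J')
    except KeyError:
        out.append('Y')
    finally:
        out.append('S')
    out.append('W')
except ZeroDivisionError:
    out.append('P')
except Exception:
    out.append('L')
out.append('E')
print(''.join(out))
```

Execution trace: 'A' (try body) → 'U' (inner try body) → 'Y' (inner except KeyError) → 'S' (inner finally) → 'W' (try body, no exception) → 'E' (after the try/except). Output: AUYSWE

Answer: AUYSWE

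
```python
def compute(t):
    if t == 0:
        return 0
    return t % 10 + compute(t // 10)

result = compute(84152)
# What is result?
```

Sum of digits of 84152: 2 + 5 + 1 + 4 + 8 = 20

Answer: 20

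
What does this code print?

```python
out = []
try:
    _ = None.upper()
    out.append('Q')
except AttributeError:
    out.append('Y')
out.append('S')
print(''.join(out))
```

Execution trace: 'Y' (except AttributeError) → 'S' (after the try/except). Output: YS

Answer: YS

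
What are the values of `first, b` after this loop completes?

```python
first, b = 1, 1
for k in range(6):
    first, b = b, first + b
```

Fibonacci: after 6 iterations
`first, b` takes the values: (1, 1) → (1, 2) → (2, 3) → (3, 5) → (5, 8) → (8, 13) → (13, 21)

Answer: 13, 21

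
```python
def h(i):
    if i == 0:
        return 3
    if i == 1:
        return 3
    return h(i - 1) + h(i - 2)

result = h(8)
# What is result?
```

Build up from base cases: h(0)=3, h(1)=3, h(2)=6, h(3)=9, h(4)=15, h(5)=24, h(6)=39, ..., h(8)=102

Answer: 102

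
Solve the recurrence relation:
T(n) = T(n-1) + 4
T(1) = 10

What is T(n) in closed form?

Unrolling: T(n) = T(1) + 4·(n-1) = 10 + 4(n-1) = 4n + 6.

Answer: T(n) = 4n + 6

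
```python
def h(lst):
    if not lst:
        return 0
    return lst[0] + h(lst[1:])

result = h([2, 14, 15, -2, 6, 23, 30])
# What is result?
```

2 + 14 + 15 + (-2) + 6 + 23 + 30 + 0 = 88

Answer: 88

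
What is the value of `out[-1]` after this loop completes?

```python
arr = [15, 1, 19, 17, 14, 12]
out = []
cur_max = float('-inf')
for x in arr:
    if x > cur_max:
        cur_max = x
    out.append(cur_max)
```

Running max ends at 19
`out` takes the values: [] → [15] → [15, 15] → [15, 15, 19] → [15, 15, 19, 19] → [15, 15, 19, 19, 19] → [15, 15, 19, 19, 19, 19]
So `out[-1]` = 19

Answer: 19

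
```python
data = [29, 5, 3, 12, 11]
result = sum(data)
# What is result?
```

Trace:
`data = [29, 5, 3, 12, 11]` → data = [29, 5, 3, 12, 11]
`result = sum(data)` → result = 60
So result = 60

Answer: 60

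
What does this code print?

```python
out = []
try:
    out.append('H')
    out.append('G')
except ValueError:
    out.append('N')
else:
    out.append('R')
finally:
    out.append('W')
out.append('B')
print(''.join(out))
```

Execution trace: 'H' (try body) → 'G' (try body, no exception) → 'R' (else) → 'W' (finally) → 'B' (after the try/except). Output: HGRWB

Answer: HGRWB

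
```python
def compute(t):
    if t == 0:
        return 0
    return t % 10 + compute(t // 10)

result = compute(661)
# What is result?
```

Sum of digits of 661: 1 + 6 + 6 = 13

Answer: 13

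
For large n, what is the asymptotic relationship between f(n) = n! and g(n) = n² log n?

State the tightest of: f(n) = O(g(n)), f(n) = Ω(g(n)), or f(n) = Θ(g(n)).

n! vs n² log n: f(n) = Ω(g(n)) but not O(g(n)) — n! grows strictly faster than n² log n.

Answer: f(n) = Ω(g(n)) but not O(g(n)) — n! grows strictly faster than n² log n.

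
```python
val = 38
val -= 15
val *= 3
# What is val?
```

Trace:
`val = 38` → val = 38
`val -= 15` → val = 23
`val *= 3` → val = 69
So val = 69

Answer: 69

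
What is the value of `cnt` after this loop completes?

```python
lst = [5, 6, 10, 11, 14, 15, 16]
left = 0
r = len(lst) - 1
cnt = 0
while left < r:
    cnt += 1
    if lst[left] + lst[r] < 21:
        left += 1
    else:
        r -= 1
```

Steps to find pair summing to 21
`cnt` takes the values: 0 → 1 → 2 → 3 → 4 → 5 → 6

Answer: 6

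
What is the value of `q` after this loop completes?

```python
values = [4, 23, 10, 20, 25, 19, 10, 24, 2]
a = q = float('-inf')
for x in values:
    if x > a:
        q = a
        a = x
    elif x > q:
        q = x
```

Second largest (with repeats) in [4, 23, 10, 20, 25, 19, 10, 24, 2]
`q` takes the values: -inf → 4 → 10 → 20 → 23 → 24

Answer: 24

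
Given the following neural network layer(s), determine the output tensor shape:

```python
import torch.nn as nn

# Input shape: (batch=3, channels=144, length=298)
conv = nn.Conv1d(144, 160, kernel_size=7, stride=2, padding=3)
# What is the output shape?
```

Input: (3, 144, 298) -> Output: (3, 160, 149)

Answer: (3, 160, 149)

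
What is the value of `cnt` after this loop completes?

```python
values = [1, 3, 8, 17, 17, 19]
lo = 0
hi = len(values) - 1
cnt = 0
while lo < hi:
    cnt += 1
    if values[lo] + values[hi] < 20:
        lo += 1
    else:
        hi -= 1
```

Steps to find pair summing to 20
`cnt` takes the values: 0 → 1 → 2 → 3 → 4 → 5

Answer: 5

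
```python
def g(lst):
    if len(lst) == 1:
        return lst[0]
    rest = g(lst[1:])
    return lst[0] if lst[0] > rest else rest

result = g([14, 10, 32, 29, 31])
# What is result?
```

Recursive max over [14, 10, 32, 29, 31] = 32

Answer: 32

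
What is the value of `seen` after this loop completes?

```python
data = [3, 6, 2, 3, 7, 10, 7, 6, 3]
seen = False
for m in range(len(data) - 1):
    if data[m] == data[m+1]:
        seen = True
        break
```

Check consecutive duplicates in [3, 6, 2, 3, 7, 10, 7, 6, 3]
`seen` takes the values: False

Answer: False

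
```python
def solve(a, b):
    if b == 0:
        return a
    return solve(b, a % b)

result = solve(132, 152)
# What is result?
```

solve(132, 152) -> solve(152, 132) -> solve(132, 20) -> solve(20, 12) -> solve(12, 8) -> solve(8, 4) -> solve(4, 0) -> 4

Answer: 4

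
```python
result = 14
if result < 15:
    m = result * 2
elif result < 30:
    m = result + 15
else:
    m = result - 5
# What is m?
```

Trace:
`result = 14` → result = 14
`if result < 15: ...` → result < 15 is True → m = 28
So m = 28

Answer: 28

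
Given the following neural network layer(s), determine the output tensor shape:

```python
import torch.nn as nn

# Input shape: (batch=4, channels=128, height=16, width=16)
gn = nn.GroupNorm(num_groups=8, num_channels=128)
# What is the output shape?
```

Input: (4, 128, 16, 16) -> Output: (4, 128, 16, 16)

Answer: (4, 128, 16, 16)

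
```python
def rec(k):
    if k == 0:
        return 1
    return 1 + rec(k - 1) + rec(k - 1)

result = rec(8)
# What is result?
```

rec(k) = 1 + 2·rec(k-1), rec(0)=1. Closed form: (1+1)·2^8 - 1 = 511.

Answer: 511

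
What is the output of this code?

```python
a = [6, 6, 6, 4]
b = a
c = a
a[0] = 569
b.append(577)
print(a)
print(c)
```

Key concept: multiple aliases.
Step by step:
`a = [6, 6, 6, 4]` → a = [6, 6, 6, 4]
`b = a` → b = [6, 6, 6, 4] (same object as a)
`c = a` → c = [6, 6, 6, 4] (same object as a, b)
`a[0] = 569` → a = [569, 6, 6, 4] (same object as b, c); b = [569, 6, 6, 4] (same object as a, c); c = [569, 6, 6, 4] (same object as a, b)
`b.append(577)` → a = [569, 6, 6, 4, 577] (same object as b, c); b = [569, 6, 6, 4, 577] (same object as a, c); c = [569, 6, 6, 4, 577] (same object as a, b)
`print(a)` → prints [569, 6, 6, 4, 577]
`print(c)` → prints [569, 6, 6, 4, 577]

Answer:
[569, 6, 6, 4, 577]
[569, 6, 6, 4, 577]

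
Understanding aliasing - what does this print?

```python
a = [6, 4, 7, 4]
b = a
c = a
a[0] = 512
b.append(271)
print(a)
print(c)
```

Key concept: multiple aliases.
Step by step:
`a = [6, 4, 7, 4]` → a = [6, 4, 7, 4]
`b = a` → b = [6, 4, 7, 4] (same object as a)
`c = a` → c = [6, 4, 7, 4] (same object as a, b)
`a[0] = 512` → a = [512, 4, 7, 4] (same object as b, c); b = [512, 4, 7, 4] (same object as a, c); c = [512, 4, 7, 4] (same object as a, b)
`b.append(271)` → a = [512, 4, 7, 4, 271] (same object as b, c); b = [512, 4, 7, 4, 271] (same object as a, c); c = [512, 4, 7, 4, 271] (same object as a, b)
`print(a)` → prints [512, 4, 7, 4, 271]
`print(c)` → prints [512, 4, 7, 4, 271]

Answer:
[512, 4, 7, 4, 271]
[512, 4, 7, 4, 271]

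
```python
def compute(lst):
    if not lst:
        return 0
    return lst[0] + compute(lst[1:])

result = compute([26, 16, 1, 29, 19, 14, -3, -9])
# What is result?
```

26 + 16 + 1 + 29 + 19 + 14 + (-3) + (-9) + 0 = 93

Answer: 93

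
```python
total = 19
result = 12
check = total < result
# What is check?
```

Trace:
`total = 19` → total = 19
`result = 12` → result = 12
`check = total < result` → check = False
So check = False

Answer: False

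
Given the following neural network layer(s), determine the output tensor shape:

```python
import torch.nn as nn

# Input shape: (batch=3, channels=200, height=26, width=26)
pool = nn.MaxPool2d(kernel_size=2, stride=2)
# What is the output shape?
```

Input: (3, 200, 26, 26) -> Output: (3, 200, 13, 13)

Answer: (3, 200, 13, 13)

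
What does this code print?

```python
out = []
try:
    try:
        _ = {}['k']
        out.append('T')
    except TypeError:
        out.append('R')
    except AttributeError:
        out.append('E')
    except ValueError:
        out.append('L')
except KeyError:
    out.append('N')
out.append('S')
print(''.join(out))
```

Execution trace: 'N' (outer except KeyError) → 'S' (after the try/except). Output: NS

Answer: NS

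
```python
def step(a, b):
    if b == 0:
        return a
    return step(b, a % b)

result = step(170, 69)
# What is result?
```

step(170, 69) -> step(69, 32) -> step(32, 5) -> step(5, 2) -> step(2, 1) -> step(1, 0) -> 1

Answer: 1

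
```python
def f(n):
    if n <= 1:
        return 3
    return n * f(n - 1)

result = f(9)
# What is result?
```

f(9) = 9 * 8 * 7 * 6 * 5 * 4 * 3 * 2 * 3 = 1088640

Answer: 1088640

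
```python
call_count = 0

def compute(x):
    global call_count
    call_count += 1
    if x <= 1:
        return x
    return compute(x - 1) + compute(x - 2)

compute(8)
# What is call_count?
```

Calls(x) = 1 + Calls(x-1) + Calls(x-2); Calls(0)=Calls(1)=1. For x=8 this gives 67.

Answer: 67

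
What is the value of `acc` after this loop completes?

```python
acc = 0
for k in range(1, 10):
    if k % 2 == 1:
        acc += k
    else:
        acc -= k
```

Add odd, subtract even
`acc` takes the values: 0 → 1 → -1 → 2 → -2 → 3 → -3 → 4 → -4 → 5

Answer: 5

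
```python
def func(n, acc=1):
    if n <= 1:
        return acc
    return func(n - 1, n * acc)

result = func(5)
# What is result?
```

Accumulator trace (n, acc): (5, 1) -> (4, 5) -> (3, 20) -> (2, 60) -> (1, 120) -> return 120

Answer: 120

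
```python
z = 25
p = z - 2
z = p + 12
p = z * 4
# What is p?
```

Trace:
`z = 25` → z = 25
`p = z - 2` → p = 23
`z = p + 12` → z = 35
`p = z * 4` → p = 140
So p = 140

Answer: 140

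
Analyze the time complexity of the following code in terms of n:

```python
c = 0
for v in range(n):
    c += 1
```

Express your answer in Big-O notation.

Each loop level contributes: n. Multiplying the contributions gives O(n).

Answer: O(n)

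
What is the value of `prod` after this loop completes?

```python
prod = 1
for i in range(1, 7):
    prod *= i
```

6! = 720
`prod` takes the values: 1 → 2 → 6 → 24 → 120 → 720

Answer: 720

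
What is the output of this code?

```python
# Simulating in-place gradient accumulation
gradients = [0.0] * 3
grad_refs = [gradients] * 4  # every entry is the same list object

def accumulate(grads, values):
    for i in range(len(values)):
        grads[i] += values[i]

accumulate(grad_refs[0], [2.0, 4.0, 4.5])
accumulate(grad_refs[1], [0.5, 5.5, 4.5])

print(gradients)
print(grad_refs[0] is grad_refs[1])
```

Key concept: gradient accumulation aliasing.
Step by step:
`gradients = [0.0] * 3` → gradients = [0.0, 0.0, 0.0]
`grad_refs = [gradients] * 4` → grad_refs = [[0.0, 0.0, 0.0], [0.0, 0.0, 0.0], [0.0, 0.0, 0.0], [0.0, 0.0, 0.0]]
`accumulate(grad_refs[0], [2.0, 4.0, 4.5])` → gradients = [2.0, 4.0, 4.5]; grad_refs = [[2.0, 4.0, 4.5], [2.0, 4.0, 4.5], [2.0, 4.0, 4.5], [2.0, 4.0, 4.5]]
`accumulate(grad_refs[1], [0.5, 5.5, 4.5])` → gradients = [2.5, 9.5, 9.0]; grad_refs = [[2.5, 9.5, 9.0], [2.5, 9.5, 9.0], [2.5, 9.5, 9.0], [2.5, 9.5, 9.0]]
`print(gradients)` → prints [2.5, 9.5, 9.0]
`print(grad_refs[0] is grad_refs[1])` → prints True

Answer:
[2.5, 9.5, 9.0]
True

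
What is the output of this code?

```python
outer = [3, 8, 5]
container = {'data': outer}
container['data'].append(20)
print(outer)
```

Key concept: dict holds reference to list.
Step by step:
`outer = [3, 8, 5]` → outer = [3, 8, 5]
`container = {'data': outer}` → container = {'data': [3, 8, 5]}
`container['data'].append(20)` → outer = [3, 8, 5, 20]; container = {'data': [3, 8, 5, 20]}
`print(outer)` → prints [3, 8, 5, 20]

Answer: [3, 8, 5, 20]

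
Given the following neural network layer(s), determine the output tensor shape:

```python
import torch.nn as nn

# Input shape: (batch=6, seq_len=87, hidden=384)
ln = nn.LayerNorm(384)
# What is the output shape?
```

Input: (6, 87, 384) -> Output: (6, 87, 384)

Answer: (6, 87, 384)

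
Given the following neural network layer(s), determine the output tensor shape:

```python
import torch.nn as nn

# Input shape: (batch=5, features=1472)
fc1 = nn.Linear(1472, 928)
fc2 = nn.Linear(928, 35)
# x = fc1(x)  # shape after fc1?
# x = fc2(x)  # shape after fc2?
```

Input: (5, 1472) -> after fc1: (5, 928) -> Output: (5, 35)

Answer: (5, 35)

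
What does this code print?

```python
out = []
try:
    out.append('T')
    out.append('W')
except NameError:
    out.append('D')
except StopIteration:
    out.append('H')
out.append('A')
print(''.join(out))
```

Execution trace: 'T' (try body) → 'W' (try body, no exception) → 'A' (after the try/except). Output: TWA

Answer: TWA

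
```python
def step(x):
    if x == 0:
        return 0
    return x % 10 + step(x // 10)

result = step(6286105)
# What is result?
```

Sum of digits of 6286105: 5 + 0 + 1 + 6 + 8 + 2 + 6 = 28

Answer: 28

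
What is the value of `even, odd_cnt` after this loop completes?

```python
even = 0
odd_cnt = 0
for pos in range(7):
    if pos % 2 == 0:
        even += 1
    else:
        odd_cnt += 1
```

Count evens and odds in range(7)
`even, odd_cnt` takes the values: (0, 0) → (1, 0) → (1, 1) → (2, 1) → (2, 2) → (3, 2) → (3, 3) → (4, 3)

Answer: 4, 3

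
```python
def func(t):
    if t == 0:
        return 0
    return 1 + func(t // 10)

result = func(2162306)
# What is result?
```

Count of digits of 2162306: 7

Answer: 7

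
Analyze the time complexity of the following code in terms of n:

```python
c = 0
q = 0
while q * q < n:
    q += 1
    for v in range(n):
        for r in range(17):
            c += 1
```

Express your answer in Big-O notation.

Each loop level contributes: √n × n × 1. Multiplying the contributions gives O(n√n).

Answer: O(n√n)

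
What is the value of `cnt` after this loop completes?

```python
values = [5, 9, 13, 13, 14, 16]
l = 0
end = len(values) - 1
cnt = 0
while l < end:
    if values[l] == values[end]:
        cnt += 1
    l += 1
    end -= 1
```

Count matching pairs from ends
`cnt` takes the values: 0 → 1

Answer: 1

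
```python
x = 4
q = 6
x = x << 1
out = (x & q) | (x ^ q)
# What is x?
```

Trace:
`x = 4` → x = 4
`q = 6` → q = 6
`x = x << 1` → x = 8
`out = (x & q) | (x ^ q)` → out = 14
So x = 8

Answer: 8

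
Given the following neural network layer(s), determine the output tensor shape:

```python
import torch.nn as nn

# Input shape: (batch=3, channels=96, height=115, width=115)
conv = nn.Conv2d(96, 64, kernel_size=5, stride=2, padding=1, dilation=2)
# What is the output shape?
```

Input: (3, 96, 115, 115) -> Output: (3, 64, 55, 55)

Answer: (3, 64, 55, 55)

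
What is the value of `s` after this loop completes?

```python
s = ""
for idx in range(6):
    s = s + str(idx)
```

Concatenate digits 0 to 5
`s` takes the values: "" → "0" → "01" → "012" → "0123" → "01234" → "012345"

Answer: "012345"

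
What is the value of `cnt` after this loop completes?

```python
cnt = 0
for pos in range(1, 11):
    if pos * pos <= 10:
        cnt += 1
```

Count numbers where pos² ≤ 10
`cnt` takes the values: 0 → 1 → 2 → 3

Answer: 3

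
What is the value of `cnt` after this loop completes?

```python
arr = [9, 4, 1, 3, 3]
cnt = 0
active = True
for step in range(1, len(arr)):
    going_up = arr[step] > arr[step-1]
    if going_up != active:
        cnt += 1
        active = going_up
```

Count direction changes in [9, 4, 1, 3, 3]
`cnt` takes the values: 0 → 1 → 2 → 3

Answer: 3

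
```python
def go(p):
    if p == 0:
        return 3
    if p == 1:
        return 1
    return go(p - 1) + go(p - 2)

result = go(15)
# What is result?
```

Build up from base cases: go(0)=3, go(1)=1, go(2)=4, go(3)=5, go(4)=9, go(5)=14, go(6)=23, ..., go(15)=1741

Answer: 1741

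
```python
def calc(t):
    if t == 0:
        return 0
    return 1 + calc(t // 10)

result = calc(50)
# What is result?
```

Count of digits of 50: 2

Answer: 2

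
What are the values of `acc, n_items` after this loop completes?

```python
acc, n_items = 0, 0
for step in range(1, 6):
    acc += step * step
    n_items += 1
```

Sum of squares and count
`acc, n_items` takes the values: (0, 0) → (1, 0) → (1, 1) → (5, 1) → (5, 2) → (14, 2) → (14, 3) → (30, 3) → (30, 4) → (55, 4) → (55, 5)

Answer: 55, 5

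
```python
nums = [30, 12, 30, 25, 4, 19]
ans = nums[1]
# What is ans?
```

Trace:
`nums = [30, 12, 30, 25, 4, 19]` → nums = [30, 12, 30, 25, 4, 19]
`ans = nums[1]` → ans = 12
So ans = 12

Answer: 12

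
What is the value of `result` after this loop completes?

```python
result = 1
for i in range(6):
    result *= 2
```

2^6 = 64
`result` takes the values: 1 → 2 → 4 → 8 → 16 → 32 → 64

Answer: 64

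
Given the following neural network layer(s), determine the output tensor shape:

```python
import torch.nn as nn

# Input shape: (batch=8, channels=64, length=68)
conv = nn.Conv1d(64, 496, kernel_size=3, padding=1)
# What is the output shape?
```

Input: (8, 64, 68) -> Output: (8, 496, 68)

Answer: (8, 496, 68)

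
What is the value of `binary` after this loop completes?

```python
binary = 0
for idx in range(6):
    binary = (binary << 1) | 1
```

Build 6 consecutive 1-bits: 0b111111
`binary` takes the values: 0 → 1 → 3 → 7 → 15 → 31 → 63

Answer: 63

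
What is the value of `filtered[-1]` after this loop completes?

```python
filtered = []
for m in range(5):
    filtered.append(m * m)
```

Last element of squares 0 to 4
`filtered` takes the values: [] → [0] → [0, 1] → [0, 1, 4] → [0, 1, 4, 9] → [0, 1, 4, 9, 16]
So `filtered[-1]` = 16

Answer: 16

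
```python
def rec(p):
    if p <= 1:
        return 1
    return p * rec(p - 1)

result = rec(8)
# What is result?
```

rec(8) = 8 * 7 * 6 * 5 * 4 * 3 * 2 * 1 = 40320

Answer: 40320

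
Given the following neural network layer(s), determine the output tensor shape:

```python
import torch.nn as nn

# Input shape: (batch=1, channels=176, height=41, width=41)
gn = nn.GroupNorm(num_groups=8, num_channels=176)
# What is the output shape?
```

Input: (1, 176, 41, 41) -> Output: (1, 176, 41, 41)

Answer: (1, 176, 41, 41)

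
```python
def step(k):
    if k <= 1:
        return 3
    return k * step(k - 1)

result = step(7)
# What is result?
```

step(7) = 7 * 6 * 5 * 4 * 3 * 2 * 3 = 15120

Answer: 15120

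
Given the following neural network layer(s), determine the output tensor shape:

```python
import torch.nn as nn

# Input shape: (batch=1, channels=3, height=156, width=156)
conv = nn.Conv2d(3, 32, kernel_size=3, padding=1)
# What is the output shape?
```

Input: (1, 3, 156, 156) -> Output: (1, 32, 156, 156)

Answer: (1, 32, 156, 156)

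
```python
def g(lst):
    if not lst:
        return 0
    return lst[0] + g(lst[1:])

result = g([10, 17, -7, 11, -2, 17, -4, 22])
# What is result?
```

10 + 17 + (-7) + 11 + (-2) + 17 + (-4) + 22 + 0 = 64

Answer: 64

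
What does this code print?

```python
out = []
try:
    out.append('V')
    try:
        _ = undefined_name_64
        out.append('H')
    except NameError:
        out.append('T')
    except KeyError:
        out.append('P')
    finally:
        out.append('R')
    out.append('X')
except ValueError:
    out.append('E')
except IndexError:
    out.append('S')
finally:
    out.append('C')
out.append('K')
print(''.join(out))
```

Execution trace: 'V' (try body) → 'T' (inner except NameError) → 'R' (inner finally) → 'X' (try body, no exception) → 'C' (finally) → 'K' (after the try/except). Output: VTRXCK

Answer: VTRXCK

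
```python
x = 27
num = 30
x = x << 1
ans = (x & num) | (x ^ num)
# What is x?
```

Trace:
`x = 27` → x = 27
`num = 30` → num = 30
`x = x << 1` → x = 54
`ans = (x & num) | (x ^ num)` → ans = 62
So x = 54

Answer: 54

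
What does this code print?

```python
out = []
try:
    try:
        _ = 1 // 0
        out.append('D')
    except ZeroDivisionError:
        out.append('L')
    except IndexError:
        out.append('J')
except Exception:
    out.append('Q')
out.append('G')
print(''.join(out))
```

Execution trace: 'L' (inner except ZeroDivisionError) → 'G' (after the try/except). Output: LG

Answer: LG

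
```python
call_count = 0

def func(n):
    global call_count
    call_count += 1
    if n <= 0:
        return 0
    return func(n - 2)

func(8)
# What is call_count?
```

Linear recursion stepping by 2: 5 calls from n=8 down to ≤0.

Answer: 5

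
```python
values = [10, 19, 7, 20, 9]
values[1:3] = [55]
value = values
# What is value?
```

Trace:
`values = [10, 19, 7, 20, 9]` → values = [10, 19, 7, 20, 9]
`values[1:3] = [55]` → values = [10, 55, 20, 9]
`value = values` → value = [10, 55, 20, 9]
So value = [10, 55, 20, 9]

Answer: [10, 55, 20, 9]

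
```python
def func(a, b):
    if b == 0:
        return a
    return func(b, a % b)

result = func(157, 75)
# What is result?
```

func(157, 75) -> func(75, 7) -> func(7, 5) -> func(5, 2) -> func(2, 1) -> func(1, 0) -> 1

Answer: 1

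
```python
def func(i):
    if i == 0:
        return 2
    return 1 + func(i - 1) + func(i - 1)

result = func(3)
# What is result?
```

func(i) = 1 + 2·func(i-1), func(0)=2. Closed form: (2+1)·2^3 - 1 = 23.

Answer: 23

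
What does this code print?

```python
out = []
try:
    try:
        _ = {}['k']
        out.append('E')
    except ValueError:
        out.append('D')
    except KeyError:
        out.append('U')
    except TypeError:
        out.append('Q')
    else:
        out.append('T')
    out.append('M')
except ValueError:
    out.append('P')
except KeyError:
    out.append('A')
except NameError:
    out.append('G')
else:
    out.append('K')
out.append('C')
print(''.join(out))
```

Execution trace: 'U' (inner except KeyError) → 'M' (try body, no exception) → 'K' (else) → 'C' (after the try/except). Output: UMKC

Answer: UMKC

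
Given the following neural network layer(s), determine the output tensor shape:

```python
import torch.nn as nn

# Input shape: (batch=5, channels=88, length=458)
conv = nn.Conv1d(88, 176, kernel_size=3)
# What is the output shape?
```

Input: (5, 88, 458) -> Output: (5, 176, 456)

Answer: (5, 176, 456)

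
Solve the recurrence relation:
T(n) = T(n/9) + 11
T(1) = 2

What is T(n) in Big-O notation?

Each step divides n by 9 and adds 11. After log_9(n) steps we reach T(1)=2. So T(n) = 11·log_9(n) + 2 = O(log n).

Answer: O(log n)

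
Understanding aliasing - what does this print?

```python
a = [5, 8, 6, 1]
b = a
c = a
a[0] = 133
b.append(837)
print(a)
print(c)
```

Key concept: multiple aliases.
Step by step:
`a = [5, 8, 6, 1]` → a = [5, 8, 6, 1]
`b = a` → b = [5, 8, 6, 1] (same object as a)
`c = a` → c = [5, 8, 6, 1] (same object as a, b)
`a[0] = 133` → a = [133, 8, 6, 1] (same object as b, c); b = [133, 8, 6, 1] (same object as a, c); c = [133, 8, 6, 1] (same object as a, b)
`b.append(837)` → a = [133, 8, 6, 1, 837] (same object as b, c); b = [133, 8, 6, 1, 837] (same object as a, c); c = [133, 8, 6, 1, 837] (same object as a, b)
`print(a)` → prints [133, 8, 6, 1, 837]
`print(c)` → prints [133, 8, 6, 1, 837]

Answer:
[133, 8, 6, 1, 837]
[133, 8, 6, 1, 837]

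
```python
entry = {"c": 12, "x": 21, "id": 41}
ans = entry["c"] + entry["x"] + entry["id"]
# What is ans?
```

Trace:
`entry = {"c": 12, "x": 21, "id": 41}` → entry = {'c': 12, 'x': 21, 'id': 41}
`ans = entry["c"] + entry["x"] + entry["id"]` → ans = 74
So ans = 74

Answer: 74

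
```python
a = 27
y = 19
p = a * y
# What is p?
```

Trace:
`a = 27` → a = 27
`y = 19` → y = 19
`p = a * y` → p = 513
So p = 513

Answer: 513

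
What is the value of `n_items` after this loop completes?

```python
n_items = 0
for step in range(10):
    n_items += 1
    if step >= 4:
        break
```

Loop breaks when step reaches 4, n_items is 5
`n_items` takes the values: 0 → 1 → 2 → 3 → 4 → 5

Answer: 5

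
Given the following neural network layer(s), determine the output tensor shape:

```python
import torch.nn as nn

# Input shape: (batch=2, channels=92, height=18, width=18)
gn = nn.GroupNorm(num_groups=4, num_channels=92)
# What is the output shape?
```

Input: (2, 92, 18, 18) -> Output: (2, 92, 18, 18)

Answer: (2, 92, 18, 18)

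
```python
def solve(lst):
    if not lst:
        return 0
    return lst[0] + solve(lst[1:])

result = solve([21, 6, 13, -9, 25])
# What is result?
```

21 + 6 + 13 + (-9) + 25 + 0 = 56

Answer: 56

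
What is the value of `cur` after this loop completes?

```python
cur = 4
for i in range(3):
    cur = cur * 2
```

Multiply by 2, 3 times: 4 * 2^3 = 32
`cur` takes the values: 4 → 8 → 16 → 32

Answer: 32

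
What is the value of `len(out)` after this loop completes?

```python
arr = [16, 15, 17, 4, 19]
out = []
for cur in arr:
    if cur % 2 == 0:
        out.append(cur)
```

Count even numbers in [16, 15, 17, 4, 19]
`out` takes the values: [] → [16] → [16, 4]
So `len(out)` = 2

Answer: 2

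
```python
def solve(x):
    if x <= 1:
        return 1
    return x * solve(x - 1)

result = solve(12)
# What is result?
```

solve(12) = 12 * 11 * 10 * 9 * 8 * 7 * 6 * 5 * 4 * 3 * 2 * 1 = 479001600

Answer: 479001600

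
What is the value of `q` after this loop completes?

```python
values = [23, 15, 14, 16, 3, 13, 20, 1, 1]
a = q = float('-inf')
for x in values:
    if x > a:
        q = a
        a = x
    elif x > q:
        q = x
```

Second largest (with repeats) in [23, 15, 14, 16, 3, 13, 20, 1, 1]
`q` takes the values: -inf → 15 → 16 → 20

Answer: 20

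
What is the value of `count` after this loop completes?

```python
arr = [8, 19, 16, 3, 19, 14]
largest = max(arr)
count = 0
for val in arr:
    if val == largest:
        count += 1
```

Count of max value 19 in [8, 19, 16, 3, 19, 14]
`count` takes the values: 0 → 1 → 2

Answer: 2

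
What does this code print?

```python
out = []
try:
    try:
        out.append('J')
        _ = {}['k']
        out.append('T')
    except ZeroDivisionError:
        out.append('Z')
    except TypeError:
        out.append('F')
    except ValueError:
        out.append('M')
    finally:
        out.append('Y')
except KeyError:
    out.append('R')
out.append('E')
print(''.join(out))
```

Execution trace: 'J' (try body) → 'Y' (finally) → 'R' (outer except KeyError) → 'E' (after the try/except). Output: JYRE

Answer: JYRE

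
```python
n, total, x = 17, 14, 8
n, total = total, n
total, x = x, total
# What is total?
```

Trace:
`n, total, x = 17, 14, 8` → n = 17; total = 14; x = 8
`n, total = total, n` → n = 14; total = 17
`total, x = x, total` → total = 8; x = 17
So total = 8

Answer: 8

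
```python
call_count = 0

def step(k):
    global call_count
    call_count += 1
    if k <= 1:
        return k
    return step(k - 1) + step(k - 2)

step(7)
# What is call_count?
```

Calls(k) = 1 + Calls(k-1) + Calls(k-2); Calls(0)=Calls(1)=1. For k=7 this gives 41.

Answer: 41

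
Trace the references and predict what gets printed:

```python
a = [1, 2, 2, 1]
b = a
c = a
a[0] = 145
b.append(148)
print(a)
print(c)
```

Key concept: multiple aliases.
Step by step:
`a = [1, 2, 2, 1]` → a = [1, 2, 2, 1]
`b = a` → b = [1, 2, 2, 1] (same object as a)
`c = a` → c = [1, 2, 2, 1] (same object as a, b)
`a[0] = 145` → a = [145, 2, 2, 1] (same object as b, c); b = [145, 2, 2, 1] (same object as a, c); c = [145, 2, 2, 1] (same object as a, b)
`b.append(148)` → a = [145, 2, 2, 1, 148] (same object as b, c); b = [145, 2, 2, 1, 148] (same object as a, c); c = [145, 2, 2, 1, 148] (same object as a, b)
`print(a)` → prints [145, 2, 2, 1, 148]
`print(c)` → prints [145, 2, 2, 1, 148]

Answer:
[145, 2, 2, 1, 148]
[145, 2, 2, 1, 148]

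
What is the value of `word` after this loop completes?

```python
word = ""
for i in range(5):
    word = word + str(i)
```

Concatenate digits 0 to 4
`word` takes the values: "" → "0" → "01" → "012" → "0123" → "01234"

Answer: "01234"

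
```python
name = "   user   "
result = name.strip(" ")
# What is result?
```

Trace:
`name = "   user   "` → name = '   user   '
`result = name.strip(" ")` → result = 'user'
So result = 'user'

Answer: 'user'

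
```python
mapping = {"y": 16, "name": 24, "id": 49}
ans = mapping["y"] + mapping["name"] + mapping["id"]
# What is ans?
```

Trace:
`mapping = {"y": 16, "name": 24, "id": 49}` → mapping = {'y': 16, 'name': 24, 'id': 49}
`ans = mapping["y"] + mapping["name"] + mapping["id"]` → ans = 89
So ans = 89

Answer: 89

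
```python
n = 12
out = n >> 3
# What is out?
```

Trace:
`n = 12` → n = 12
`out = n >> 3` → out = 1
So out = 1

Answer: 1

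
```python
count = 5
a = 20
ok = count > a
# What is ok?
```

Trace:
`count = 5` → count = 5
`a = 20` → a = 20
`ok = count > a` → ok = False
So ok = False

Answer: False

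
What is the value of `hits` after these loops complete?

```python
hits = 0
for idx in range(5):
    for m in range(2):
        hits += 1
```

5 * 2 = 10
`hits` takes the values: 0 → 1 → 2 → 3 → 4 → 5 → 6 → 7 → 8 → 9 → 10

Answer: 10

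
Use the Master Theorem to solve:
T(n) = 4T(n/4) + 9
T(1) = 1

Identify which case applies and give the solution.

a=4, b=4, f(n)=9. log_4(4) = 1. Since c=0 < 1, Case 1 applies: T(n) = Θ(n^log_b(a)) = O(n).

Answer: O(n) - Case 1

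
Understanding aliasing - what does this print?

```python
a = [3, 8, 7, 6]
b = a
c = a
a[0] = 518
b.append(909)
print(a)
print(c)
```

Key concept: multiple aliases.
Step by step:
`a = [3, 8, 7, 6]` → a = [3, 8, 7, 6]
`b = a` → b = [3, 8, 7, 6] (same object as a)
`c = a` → c = [3, 8, 7, 6] (same object as a, b)
`a[0] = 518` → a = [518, 8, 7, 6] (same object as b, c); b = [518, 8, 7, 6] (same object as a, c); c = [518, 8, 7, 6] (same object as a, b)
`b.append(909)` → a = [518, 8, 7, 6, 909] (same object as b, c); b = [518, 8, 7, 6, 909] (same object as a, c); c = [518, 8, 7, 6, 909] (same object as a, b)
`print(a)` → prints [518, 8, 7, 6, 909]
`print(c)` → prints [518, 8, 7, 6, 909]

Answer:
[518, 8, 7, 6, 909]
[518, 8, 7, 6, 909]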